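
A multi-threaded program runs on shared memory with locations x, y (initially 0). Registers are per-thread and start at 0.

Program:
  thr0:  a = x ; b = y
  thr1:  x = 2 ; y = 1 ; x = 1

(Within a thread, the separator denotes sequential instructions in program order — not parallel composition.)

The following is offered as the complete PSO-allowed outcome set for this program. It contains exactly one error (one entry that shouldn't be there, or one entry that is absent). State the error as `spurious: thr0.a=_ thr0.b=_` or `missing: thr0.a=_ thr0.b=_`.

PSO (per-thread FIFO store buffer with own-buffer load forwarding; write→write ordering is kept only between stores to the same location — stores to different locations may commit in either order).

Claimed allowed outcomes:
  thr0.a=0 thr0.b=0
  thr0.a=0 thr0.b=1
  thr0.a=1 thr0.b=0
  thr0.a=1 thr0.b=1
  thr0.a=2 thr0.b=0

outcome vector order: (thr0.a,thr0.b)
PSO: 6 outcomes — {00 01 10 11 20 21}
PSO∖claimed = {21}

missing: thr0.a=2 thr0.b=1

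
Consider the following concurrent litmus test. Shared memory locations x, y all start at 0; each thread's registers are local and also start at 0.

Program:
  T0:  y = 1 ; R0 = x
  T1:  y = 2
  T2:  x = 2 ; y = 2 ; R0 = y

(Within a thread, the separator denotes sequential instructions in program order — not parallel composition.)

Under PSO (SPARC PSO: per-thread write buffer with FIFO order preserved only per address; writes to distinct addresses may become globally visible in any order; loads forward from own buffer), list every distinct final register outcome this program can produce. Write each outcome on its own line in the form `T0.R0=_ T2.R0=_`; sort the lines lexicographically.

outcome vector order: (T0.R0,T2.R0)
|PSO outcomes| = 4

T0.R0=0 T2.R0=1
T0.R0=0 T2.R0=2
T0.R0=2 T2.R0=1
T0.R0=2 T2.R0=2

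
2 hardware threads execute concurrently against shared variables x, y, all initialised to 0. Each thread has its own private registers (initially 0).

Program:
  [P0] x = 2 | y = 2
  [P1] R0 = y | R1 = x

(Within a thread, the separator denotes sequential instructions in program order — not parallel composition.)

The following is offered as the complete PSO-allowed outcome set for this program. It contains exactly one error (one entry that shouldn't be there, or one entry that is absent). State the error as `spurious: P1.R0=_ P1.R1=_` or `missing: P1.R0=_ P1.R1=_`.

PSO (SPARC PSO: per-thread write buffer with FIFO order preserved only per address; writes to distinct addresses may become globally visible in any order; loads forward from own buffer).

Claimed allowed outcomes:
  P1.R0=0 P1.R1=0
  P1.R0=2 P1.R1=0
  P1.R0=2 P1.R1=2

missing: P1.R0=0 P1.R1=2

outcome vector order: (P1.R0,P1.R1)
PSO (4): 0/0, 0/2, 2/0, 2/2
PSO∖claimed = {0/2}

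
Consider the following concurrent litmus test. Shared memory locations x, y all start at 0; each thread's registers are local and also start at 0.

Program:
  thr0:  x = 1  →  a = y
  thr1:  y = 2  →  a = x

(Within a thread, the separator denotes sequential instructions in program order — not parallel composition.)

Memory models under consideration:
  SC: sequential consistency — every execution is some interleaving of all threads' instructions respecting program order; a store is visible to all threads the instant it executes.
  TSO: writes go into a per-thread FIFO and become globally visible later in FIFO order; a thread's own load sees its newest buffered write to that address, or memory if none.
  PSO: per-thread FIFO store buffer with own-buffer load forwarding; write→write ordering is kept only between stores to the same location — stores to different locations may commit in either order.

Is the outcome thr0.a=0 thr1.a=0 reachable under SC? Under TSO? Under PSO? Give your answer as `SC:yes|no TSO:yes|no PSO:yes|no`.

outcome vector order: (thr0.a,thr1.a)
[SC] allowed = {<0 1>, <2 0>, <2 1>}
[TSO] allowed = {<0 0>, <0 1>, <2 0>, <2 1>}
[PSO] allowed = {<0 0>, <0 1>, <2 0>, <2 1>}
target <0 0> ∈ {TSO,PSO}

SC:no TSO:yes PSO:yes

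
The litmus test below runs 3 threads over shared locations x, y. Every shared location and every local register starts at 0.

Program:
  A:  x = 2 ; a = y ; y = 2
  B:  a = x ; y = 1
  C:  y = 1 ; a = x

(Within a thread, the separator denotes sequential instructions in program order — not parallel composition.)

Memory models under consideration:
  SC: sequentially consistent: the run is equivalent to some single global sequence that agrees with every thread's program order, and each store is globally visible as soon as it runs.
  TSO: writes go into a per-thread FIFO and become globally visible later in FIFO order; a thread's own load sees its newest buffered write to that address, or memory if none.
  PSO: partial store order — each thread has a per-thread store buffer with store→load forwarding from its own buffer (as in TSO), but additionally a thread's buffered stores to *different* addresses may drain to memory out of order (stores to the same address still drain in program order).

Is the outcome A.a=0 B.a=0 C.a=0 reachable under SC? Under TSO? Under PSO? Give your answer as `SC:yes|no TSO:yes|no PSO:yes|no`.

SC:no TSO:yes PSO:yes

outcome vector order: (A.a,B.a,C.a)
[SC] allowed = {002, 022, 100, 102, 120, 122}
[TSO] allowed = {000, 002, 020, 022, 100, 102, 120, 122}
[PSO] allowed = {000, 002, 020, 022, 100, 102, 120, 122}
target 000 ∈ {TSO,PSO}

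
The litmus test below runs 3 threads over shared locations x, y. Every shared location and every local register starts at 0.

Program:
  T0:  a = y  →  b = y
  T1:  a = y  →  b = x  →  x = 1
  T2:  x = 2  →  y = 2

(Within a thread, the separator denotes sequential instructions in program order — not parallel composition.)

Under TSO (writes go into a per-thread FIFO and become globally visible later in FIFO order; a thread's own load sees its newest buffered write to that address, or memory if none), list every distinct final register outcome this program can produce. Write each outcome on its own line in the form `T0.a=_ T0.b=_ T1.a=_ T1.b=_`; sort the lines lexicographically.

T0.a=0 T0.b=0 T1.a=0 T1.b=0
T0.a=0 T0.b=0 T1.a=0 T1.b=2
T0.a=0 T0.b=0 T1.a=2 T1.b=2
T0.a=0 T0.b=2 T1.a=0 T1.b=0
T0.a=0 T0.b=2 T1.a=0 T1.b=2
T0.a=0 T0.b=2 T1.a=2 T1.b=2
T0.a=2 T0.b=2 T1.a=0 T1.b=0
T0.a=2 T0.b=2 T1.a=0 T1.b=2
T0.a=2 T0.b=2 T1.a=2 T1.b=2

outcome vector order: (T0.a,T0.b,T1.a,T1.b)
|TSO outcomes| = 9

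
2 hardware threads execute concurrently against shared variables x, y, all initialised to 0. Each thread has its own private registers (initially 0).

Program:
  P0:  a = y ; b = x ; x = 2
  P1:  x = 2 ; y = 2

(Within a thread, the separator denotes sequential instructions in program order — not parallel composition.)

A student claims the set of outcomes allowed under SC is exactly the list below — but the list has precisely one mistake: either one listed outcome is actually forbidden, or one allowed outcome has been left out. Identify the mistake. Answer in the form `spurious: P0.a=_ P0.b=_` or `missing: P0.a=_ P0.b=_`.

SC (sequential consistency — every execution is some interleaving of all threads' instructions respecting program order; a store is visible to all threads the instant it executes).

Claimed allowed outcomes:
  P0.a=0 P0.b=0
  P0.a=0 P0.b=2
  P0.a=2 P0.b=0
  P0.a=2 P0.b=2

outcome vector order: (P0.a,P0.b)
SC: 3 outcomes — {0/0 0/2 2/2}
claimed∖SC = {2/0}

spurious: P0.a=2 P0.b=0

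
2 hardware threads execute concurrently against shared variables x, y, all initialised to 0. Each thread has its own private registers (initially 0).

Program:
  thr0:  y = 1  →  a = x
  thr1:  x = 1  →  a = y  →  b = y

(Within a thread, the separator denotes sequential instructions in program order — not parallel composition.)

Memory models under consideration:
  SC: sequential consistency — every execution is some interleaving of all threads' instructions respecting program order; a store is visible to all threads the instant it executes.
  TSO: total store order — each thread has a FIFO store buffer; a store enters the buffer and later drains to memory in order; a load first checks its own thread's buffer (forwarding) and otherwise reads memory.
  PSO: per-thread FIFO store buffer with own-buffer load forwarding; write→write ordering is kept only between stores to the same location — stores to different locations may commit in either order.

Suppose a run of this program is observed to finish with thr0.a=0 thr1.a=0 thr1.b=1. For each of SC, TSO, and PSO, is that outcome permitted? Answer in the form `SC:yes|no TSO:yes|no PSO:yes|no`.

SC:no TSO:yes PSO:yes

outcome vector order: (thr0.a,thr1.a,thr1.b)
SC: 4 outcomes — {(0,1,1); (1,0,0); (1,0,1); (1,1,1)}
TSO: 6 outcomes — {(0,0,0); (0,0,1); (0,1,1); (1,0,0); (1,0,1); (1,1,1)}
PSO: 6 outcomes — {(0,0,0); (0,0,1); (0,1,1); (1,0,0); (1,0,1); (1,1,1)}
target (0,0,1) ∈ {TSO,PSO}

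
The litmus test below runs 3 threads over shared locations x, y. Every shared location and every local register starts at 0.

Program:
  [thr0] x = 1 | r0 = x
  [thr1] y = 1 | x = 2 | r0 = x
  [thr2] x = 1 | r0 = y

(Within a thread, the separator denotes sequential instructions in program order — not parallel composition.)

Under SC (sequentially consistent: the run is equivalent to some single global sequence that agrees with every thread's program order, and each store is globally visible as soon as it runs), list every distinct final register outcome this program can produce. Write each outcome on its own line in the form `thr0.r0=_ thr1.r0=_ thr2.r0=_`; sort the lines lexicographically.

thr0.r0=1 thr1.r0=1 thr2.r0=0
thr0.r0=1 thr1.r0=1 thr2.r0=1
thr0.r0=1 thr1.r0=2 thr2.r0=0
thr0.r0=1 thr1.r0=2 thr2.r0=1
thr0.r0=2 thr1.r0=1 thr2.r0=1
thr0.r0=2 thr1.r0=2 thr2.r0=0
thr0.r0=2 thr1.r0=2 thr2.r0=1

outcome vector order: (thr0.r0,thr1.r0,thr2.r0)
|SC outcomes| = 7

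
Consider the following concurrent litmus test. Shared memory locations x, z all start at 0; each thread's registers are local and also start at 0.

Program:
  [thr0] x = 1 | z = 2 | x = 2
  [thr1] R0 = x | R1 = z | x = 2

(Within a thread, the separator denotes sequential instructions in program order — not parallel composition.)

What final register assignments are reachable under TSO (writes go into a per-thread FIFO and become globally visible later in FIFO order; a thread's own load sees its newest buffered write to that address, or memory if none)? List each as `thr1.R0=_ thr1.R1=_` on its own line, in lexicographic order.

thr1.R0=0 thr1.R1=0
thr1.R0=0 thr1.R1=2
thr1.R0=1 thr1.R1=0
thr1.R0=1 thr1.R1=2
thr1.R0=2 thr1.R1=2

outcome vector order: (thr1.R0,thr1.R1)
|TSO outcomes| = 5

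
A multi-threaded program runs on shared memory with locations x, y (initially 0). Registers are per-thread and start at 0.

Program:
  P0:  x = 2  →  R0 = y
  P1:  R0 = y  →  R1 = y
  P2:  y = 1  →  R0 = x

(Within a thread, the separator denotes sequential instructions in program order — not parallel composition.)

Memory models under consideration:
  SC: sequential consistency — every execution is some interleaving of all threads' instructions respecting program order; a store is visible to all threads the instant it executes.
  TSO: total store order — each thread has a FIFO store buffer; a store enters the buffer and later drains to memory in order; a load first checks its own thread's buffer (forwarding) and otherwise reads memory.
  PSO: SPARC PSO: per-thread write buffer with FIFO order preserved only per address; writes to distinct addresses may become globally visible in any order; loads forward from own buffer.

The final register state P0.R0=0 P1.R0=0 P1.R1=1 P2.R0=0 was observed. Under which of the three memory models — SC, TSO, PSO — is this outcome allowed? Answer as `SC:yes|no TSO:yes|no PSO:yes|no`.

outcome vector order: (P0.R0,P1.R0,P1.R1,P2.R0)
SC (9): 0/0/0/2; 0/0/1/2; 0/1/1/2; 1/0/0/0; 1/0/0/2; 1/0/1/0; 1/0/1/2; 1/1/1/0; 1/1/1/2
TSO (12): 0/0/0/0; 0/0/0/2; 0/0/1/0; 0/0/1/2; 0/1/1/0; 0/1/1/2; 1/0/0/0; 1/0/0/2; 1/0/1/0; 1/0/1/2; 1/1/1/0; 1/1/1/2
PSO (12): 0/0/0/0; 0/0/0/2; 0/0/1/0; 0/0/1/2; 0/1/1/0; 0/1/1/2; 1/0/0/0; 1/0/0/2; 1/0/1/0; 1/0/1/2; 1/1/1/0; 1/1/1/2
target 0/0/1/0 ∈ {TSO,PSO}

SC:no TSO:yes PSO:yes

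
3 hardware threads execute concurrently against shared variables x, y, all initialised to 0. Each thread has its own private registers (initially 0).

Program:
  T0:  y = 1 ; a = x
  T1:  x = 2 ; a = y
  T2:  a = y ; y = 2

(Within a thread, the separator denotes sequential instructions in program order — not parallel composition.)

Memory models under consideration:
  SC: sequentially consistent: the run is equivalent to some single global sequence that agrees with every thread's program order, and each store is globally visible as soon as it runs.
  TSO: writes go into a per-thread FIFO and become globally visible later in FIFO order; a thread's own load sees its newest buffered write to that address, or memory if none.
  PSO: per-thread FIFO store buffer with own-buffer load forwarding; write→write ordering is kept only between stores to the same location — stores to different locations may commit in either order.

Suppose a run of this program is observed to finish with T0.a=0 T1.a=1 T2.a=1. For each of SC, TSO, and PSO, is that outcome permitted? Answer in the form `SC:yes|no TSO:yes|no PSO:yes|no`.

SC:yes TSO:yes PSO:yes

outcome vector order: (T0.a,T1.a,T2.a)
SC (10): <0 1 0> <0 1 1> <0 2 0> <0 2 1> <2 0 0> <2 0 1> <2 1 0> <2 1 1> <2 2 0> <2 2 1>
TSO (12): <0 0 0> <0 0 1> <0 1 0> <0 1 1> <0 2 0> <0 2 1> <2 0 0> <2 0 1> <2 1 0> <2 1 1> <2 2 0> <2 2 1>
PSO (12): <0 0 0> <0 0 1> <0 1 0> <0 1 1> <0 2 0> <0 2 1> <2 0 0> <2 0 1> <2 1 0> <2 1 1> <2 2 0> <2 2 1>
target <0 1 1> ∈ {SC,TSO,PSO}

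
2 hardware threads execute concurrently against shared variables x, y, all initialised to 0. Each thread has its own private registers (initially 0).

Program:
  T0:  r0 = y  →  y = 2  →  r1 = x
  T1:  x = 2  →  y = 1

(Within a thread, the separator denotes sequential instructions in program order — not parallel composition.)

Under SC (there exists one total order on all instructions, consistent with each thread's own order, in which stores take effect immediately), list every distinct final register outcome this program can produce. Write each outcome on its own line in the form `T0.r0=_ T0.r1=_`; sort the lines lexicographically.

outcome vector order: (T0.r0,T0.r1)
|SC outcomes| = 3

T0.r0=0 T0.r1=0
T0.r0=0 T0.r1=2
T0.r0=1 T0.r1=2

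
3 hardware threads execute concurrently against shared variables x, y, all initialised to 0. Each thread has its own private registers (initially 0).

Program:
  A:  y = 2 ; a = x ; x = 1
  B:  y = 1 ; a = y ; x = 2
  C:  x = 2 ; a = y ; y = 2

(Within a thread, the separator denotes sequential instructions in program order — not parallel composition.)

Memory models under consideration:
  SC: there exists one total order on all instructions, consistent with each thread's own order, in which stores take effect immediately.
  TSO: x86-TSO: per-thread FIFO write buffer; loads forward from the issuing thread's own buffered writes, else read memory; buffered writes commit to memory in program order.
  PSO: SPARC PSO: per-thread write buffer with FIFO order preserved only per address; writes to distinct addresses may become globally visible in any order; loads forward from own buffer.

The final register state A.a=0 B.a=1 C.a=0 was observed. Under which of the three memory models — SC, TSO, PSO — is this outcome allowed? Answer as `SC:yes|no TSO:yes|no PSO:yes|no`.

outcome vector order: (A.a,B.a,C.a)
SC: 10 outcomes — {0/1/1; 0/1/2; 0/2/1; 0/2/2; 2/1/0; 2/1/1; 2/1/2; 2/2/0; 2/2/1; 2/2/2}
TSO: 12 outcomes — {0/1/0; 0/1/1; 0/1/2; 0/2/0; 0/2/1; 0/2/2; 2/1/0; 2/1/1; 2/1/2; 2/2/0; 2/2/1; 2/2/2}
PSO: 12 outcomes — {0/1/0; 0/1/1; 0/1/2; 0/2/0; 0/2/1; 0/2/2; 2/1/0; 2/1/1; 2/1/2; 2/2/0; 2/2/1; 2/2/2}
target 0/1/0 ∈ {TSO,PSO}

SC:no TSO:yes PSO:yes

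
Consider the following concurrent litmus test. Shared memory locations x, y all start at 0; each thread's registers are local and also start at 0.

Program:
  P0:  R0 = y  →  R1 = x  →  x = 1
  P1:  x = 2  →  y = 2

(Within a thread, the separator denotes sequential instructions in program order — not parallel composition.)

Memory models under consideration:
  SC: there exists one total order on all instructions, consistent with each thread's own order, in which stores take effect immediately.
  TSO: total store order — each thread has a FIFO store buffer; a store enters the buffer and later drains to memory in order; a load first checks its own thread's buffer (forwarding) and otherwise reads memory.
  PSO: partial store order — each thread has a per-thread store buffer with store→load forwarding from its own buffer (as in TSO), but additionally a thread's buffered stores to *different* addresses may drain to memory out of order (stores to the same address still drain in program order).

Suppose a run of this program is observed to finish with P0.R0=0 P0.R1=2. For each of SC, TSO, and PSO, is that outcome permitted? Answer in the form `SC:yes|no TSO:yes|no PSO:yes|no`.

outcome vector order: (P0.R0,P0.R1)
SC: 3 outcomes — {00; 02; 22}
TSO: 3 outcomes — {00; 02; 22}
PSO: 4 outcomes — {00; 02; 20; 22}
target 02 ∈ {SC,TSO,PSO}

SC:yes TSO:yes PSO:yes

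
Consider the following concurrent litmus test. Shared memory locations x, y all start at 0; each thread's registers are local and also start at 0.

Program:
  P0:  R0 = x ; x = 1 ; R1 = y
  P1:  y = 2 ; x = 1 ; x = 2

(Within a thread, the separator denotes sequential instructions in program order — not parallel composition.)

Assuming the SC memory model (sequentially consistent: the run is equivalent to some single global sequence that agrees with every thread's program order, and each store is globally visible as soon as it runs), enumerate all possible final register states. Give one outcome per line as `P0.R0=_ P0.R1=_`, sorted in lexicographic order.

outcome vector order: (P0.R0,P0.R1)
|SC outcomes| = 4

P0.R0=0 P0.R1=0
P0.R0=0 P0.R1=2
P0.R0=1 P0.R1=2
P0.R0=2 P0.R1=2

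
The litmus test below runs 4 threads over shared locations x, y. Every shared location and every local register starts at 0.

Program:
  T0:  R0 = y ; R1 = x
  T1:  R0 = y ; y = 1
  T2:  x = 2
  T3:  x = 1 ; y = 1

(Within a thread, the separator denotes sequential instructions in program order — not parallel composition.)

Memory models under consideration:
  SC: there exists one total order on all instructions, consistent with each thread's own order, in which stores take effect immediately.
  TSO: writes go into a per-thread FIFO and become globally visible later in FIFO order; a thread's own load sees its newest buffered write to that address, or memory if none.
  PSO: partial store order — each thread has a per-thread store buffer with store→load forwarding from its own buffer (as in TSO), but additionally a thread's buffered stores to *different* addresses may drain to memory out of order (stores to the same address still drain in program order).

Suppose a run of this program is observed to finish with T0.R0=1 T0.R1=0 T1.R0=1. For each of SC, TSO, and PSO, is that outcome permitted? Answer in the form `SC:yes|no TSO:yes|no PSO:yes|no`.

outcome vector order: (T0.R0,T0.R1,T1.R0)
SC: 11 outcomes — {000; 001; 010; 011; 020; 021; 100; 110; 111; 120; 121}
TSO: 11 outcomes — {000; 001; 010; 011; 020; 021; 100; 110; 111; 120; 121}
PSO: 12 outcomes — {000; 001; 010; 011; 020; 021; 100; 101; 110; 111; 120; 121}
target 101 ∈ {PSO}

SC:no TSO:no PSO:yes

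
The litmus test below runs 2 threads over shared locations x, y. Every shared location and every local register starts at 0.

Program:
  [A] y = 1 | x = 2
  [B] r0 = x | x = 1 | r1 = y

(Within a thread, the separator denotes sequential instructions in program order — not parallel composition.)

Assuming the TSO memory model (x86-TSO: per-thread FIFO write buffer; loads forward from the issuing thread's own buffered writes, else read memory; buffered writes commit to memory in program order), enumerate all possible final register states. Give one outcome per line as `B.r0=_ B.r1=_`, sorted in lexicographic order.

outcome vector order: (B.r0,B.r1)
|TSO outcomes| = 3

B.r0=0 B.r1=0
B.r0=0 B.r1=1
B.r0=2 B.r1=1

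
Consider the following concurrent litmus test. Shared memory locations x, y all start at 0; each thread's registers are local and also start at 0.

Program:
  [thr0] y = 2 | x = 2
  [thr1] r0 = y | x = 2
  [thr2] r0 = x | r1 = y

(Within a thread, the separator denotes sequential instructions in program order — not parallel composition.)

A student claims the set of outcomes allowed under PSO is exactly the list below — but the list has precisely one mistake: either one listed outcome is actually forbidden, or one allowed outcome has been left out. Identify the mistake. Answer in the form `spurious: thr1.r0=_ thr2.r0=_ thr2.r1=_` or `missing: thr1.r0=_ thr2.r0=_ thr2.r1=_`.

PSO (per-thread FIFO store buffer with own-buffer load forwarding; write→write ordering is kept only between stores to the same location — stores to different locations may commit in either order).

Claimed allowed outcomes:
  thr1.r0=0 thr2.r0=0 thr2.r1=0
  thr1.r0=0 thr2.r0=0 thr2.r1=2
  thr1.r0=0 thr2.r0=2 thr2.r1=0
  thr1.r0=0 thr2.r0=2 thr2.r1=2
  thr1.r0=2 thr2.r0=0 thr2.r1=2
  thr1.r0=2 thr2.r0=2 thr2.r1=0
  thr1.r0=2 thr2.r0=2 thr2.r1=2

outcome vector order: (thr1.r0,thr2.r0,thr2.r1)
[PSO] allowed = {000, 002, 020, 022, 200, 202, 220, 222}
PSO∖claimed = {200}

missing: thr1.r0=2 thr2.r0=0 thr2.r1=0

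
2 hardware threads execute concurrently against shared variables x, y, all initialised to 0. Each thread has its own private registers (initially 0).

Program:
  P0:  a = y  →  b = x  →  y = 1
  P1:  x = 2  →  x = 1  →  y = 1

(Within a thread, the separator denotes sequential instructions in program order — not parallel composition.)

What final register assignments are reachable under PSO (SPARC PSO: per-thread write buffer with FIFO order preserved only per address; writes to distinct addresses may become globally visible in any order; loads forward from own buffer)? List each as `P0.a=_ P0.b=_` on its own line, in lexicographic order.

outcome vector order: (P0.a,P0.b)
|PSO outcomes| = 6

P0.a=0 P0.b=0
P0.a=0 P0.b=1
P0.a=0 P0.b=2
P0.a=1 P0.b=0
P0.a=1 P0.b=1
P0.a=1 P0.b=2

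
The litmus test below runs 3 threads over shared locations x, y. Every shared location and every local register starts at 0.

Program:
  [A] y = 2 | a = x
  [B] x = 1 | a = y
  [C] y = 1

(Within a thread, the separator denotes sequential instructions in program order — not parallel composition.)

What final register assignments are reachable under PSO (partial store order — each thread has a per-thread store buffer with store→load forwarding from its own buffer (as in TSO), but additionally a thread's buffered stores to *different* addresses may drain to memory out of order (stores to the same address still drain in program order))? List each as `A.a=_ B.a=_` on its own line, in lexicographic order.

A.a=0 B.a=0
A.a=0 B.a=1
A.a=0 B.a=2
A.a=1 B.a=0
A.a=1 B.a=1
A.a=1 B.a=2

outcome vector order: (A.a,B.a)
|PSO outcomes| = 6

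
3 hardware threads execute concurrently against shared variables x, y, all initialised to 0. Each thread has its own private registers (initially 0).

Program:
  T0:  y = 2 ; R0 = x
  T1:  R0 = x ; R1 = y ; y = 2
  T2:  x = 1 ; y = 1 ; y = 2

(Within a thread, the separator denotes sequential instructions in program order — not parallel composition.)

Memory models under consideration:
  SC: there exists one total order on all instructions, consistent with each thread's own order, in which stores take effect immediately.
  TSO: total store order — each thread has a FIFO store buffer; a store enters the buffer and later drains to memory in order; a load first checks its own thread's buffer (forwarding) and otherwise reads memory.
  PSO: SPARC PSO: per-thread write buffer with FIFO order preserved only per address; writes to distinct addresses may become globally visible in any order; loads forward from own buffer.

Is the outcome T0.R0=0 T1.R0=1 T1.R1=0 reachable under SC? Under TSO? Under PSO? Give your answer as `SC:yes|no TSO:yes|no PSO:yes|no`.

SC:no TSO:yes PSO:yes

outcome vector order: (T0.R0,T1.R0,T1.R1)
SC (11): (0,0,0), (0,0,1), (0,0,2), (0,1,1), (0,1,2), (1,0,0), (1,0,1), (1,0,2), (1,1,0), (1,1,1), (1,1,2)
TSO (12): (0,0,0), (0,0,1), (0,0,2), (0,1,0), (0,1,1), (0,1,2), (1,0,0), (1,0,1), (1,0,2), (1,1,0), (1,1,1), (1,1,2)
PSO (12): (0,0,0), (0,0,1), (0,0,2), (0,1,0), (0,1,1), (0,1,2), (1,0,0), (1,0,1), (1,0,2), (1,1,0), (1,1,1), (1,1,2)
target (0,1,0) ∈ {TSO,PSO}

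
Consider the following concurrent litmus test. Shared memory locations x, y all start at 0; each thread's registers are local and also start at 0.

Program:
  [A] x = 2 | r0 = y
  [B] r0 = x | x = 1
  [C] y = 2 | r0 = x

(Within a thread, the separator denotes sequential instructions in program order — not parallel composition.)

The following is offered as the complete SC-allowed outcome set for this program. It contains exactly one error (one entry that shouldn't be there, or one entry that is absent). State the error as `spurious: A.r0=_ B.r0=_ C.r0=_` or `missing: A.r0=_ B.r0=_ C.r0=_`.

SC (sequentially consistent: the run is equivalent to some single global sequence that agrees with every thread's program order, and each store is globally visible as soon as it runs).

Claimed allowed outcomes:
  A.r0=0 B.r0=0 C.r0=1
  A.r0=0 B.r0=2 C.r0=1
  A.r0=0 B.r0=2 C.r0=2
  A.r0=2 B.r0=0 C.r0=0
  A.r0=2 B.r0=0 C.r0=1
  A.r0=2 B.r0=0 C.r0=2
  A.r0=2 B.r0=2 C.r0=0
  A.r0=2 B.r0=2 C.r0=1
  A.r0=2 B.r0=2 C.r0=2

missing: A.r0=0 B.r0=0 C.r0=2

outcome vector order: (A.r0,B.r0,C.r0)
under SC → <0 0 1>; <0 0 2>; <0 2 1>; <0 2 2>; <2 0 0>; <2 0 1>; <2 0 2>; <2 2 0>; <2 2 1>; <2 2 2>
SC∖claimed = {<0 0 2>}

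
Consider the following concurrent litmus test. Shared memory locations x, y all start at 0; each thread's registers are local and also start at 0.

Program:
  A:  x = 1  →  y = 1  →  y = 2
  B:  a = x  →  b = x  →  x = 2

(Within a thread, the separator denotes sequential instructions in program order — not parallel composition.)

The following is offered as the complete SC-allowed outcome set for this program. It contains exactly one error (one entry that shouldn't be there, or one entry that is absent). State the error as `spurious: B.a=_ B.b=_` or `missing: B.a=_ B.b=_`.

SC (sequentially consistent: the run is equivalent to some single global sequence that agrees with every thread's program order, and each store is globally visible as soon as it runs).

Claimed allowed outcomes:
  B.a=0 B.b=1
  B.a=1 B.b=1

missing: B.a=0 B.b=0

outcome vector order: (B.a,B.b)
SC (3): 00, 01, 11
SC∖claimed = {00}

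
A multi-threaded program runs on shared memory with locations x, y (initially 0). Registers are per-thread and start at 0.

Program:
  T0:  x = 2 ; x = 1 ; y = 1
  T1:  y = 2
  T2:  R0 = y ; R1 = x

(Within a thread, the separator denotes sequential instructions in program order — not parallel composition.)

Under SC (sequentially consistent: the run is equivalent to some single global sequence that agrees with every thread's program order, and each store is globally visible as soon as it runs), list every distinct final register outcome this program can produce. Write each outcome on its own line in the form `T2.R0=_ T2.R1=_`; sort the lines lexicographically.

T2.R0=0 T2.R1=0
T2.R0=0 T2.R1=1
T2.R0=0 T2.R1=2
T2.R0=1 T2.R1=1
T2.R0=2 T2.R1=0
T2.R0=2 T2.R1=1
T2.R0=2 T2.R1=2

outcome vector order: (T2.R0,T2.R1)
|SC outcomes| = 7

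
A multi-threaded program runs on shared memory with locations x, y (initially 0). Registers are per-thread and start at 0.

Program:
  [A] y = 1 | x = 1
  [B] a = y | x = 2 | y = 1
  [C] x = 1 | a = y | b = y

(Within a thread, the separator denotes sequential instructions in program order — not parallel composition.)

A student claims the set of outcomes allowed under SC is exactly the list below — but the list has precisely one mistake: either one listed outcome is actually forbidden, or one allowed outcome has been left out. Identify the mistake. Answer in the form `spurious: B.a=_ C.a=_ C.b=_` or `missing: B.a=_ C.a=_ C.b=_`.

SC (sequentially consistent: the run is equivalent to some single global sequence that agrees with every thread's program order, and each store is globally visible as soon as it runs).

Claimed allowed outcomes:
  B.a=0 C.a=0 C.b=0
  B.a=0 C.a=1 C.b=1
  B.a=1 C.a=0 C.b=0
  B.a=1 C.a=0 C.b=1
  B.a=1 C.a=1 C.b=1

missing: B.a=0 C.a=0 C.b=1

outcome vector order: (B.a,C.a,C.b)
SC (6): 000; 001; 011; 100; 101; 111
SC∖claimed = {001}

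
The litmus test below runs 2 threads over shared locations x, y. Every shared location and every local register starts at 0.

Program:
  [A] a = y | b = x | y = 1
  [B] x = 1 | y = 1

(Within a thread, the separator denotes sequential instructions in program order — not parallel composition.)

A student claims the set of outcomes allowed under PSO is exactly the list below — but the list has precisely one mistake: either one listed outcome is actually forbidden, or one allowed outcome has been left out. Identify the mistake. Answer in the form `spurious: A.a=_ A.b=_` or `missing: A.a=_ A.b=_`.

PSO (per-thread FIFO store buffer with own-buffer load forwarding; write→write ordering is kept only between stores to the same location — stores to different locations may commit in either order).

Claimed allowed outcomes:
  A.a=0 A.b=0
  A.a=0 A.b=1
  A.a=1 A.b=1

outcome vector order: (A.a,A.b)
PSO (4): <0 0>, <0 1>, <1 0>, <1 1>
PSO∖claimed = {<1 0>}

missing: A.a=1 A.b=0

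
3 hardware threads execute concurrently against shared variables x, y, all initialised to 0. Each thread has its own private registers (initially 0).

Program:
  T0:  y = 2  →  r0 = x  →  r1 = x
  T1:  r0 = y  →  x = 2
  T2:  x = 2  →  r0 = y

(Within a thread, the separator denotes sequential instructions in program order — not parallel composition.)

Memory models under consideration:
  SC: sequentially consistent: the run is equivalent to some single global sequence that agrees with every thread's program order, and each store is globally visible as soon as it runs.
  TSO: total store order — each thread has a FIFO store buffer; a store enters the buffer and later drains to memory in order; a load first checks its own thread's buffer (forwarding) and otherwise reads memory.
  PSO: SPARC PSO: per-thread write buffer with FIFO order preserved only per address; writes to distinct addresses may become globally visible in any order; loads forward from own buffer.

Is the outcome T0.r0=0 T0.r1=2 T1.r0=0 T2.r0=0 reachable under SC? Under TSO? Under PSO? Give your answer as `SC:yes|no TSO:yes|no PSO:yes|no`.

SC:no TSO:yes PSO:yes

outcome vector order: (T0.r0,T0.r1,T1.r0,T2.r0)
SC (8): 0002, 0022, 0202, 0222, 2200, 2202, 2220, 2222
TSO (12): 0000, 0002, 0020, 0022, 0200, 0202, 0220, 0222, 2200, 2202, 2220, 2222
PSO (12): 0000, 0002, 0020, 0022, 0200, 0202, 0220, 0222, 2200, 2202, 2220, 2222
target 0200 ∈ {TSO,PSO}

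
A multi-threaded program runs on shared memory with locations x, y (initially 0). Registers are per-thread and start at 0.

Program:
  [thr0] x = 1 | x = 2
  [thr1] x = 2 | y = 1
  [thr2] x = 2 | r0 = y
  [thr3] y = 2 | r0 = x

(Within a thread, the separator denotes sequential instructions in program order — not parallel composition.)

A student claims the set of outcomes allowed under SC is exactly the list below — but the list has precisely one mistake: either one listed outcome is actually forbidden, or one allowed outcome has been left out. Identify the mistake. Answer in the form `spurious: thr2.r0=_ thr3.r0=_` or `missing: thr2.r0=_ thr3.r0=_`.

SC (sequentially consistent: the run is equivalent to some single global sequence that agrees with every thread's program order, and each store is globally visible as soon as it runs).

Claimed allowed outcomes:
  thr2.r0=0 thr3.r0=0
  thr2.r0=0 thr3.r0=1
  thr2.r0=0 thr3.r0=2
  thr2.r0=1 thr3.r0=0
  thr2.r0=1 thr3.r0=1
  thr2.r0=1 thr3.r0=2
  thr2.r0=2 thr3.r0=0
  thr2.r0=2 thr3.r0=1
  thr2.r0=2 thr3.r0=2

spurious: thr2.r0=0 thr3.r0=0

outcome vector order: (thr2.r0,thr3.r0)
[SC] allowed = {(0,1), (0,2), (1,0), (1,1), (1,2), (2,0), (2,1), (2,2)}
claimed∖SC = {(0,0)}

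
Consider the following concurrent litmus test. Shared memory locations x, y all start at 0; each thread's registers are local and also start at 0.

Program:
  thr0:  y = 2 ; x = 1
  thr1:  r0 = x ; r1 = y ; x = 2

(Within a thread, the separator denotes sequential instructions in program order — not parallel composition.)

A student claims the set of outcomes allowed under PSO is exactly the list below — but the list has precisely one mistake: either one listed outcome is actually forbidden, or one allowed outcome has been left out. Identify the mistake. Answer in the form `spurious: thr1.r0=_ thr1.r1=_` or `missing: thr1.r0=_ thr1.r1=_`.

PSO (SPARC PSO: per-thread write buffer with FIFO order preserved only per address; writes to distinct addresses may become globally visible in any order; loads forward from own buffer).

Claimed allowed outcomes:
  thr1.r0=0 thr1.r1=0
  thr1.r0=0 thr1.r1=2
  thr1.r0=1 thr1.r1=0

missing: thr1.r0=1 thr1.r1=2

outcome vector order: (thr1.r0,thr1.r1)
PSO: 4 outcomes — {<0 0>, <0 2>, <1 0>, <1 2>}
PSO∖claimed = {<1 2>}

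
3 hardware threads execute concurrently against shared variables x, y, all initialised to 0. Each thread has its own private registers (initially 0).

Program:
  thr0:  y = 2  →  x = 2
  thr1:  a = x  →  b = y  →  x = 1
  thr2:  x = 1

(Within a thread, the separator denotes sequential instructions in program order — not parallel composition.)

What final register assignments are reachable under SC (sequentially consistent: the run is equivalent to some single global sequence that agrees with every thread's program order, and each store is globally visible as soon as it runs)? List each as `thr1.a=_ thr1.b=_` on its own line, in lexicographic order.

thr1.a=0 thr1.b=0
thr1.a=0 thr1.b=2
thr1.a=1 thr1.b=0
thr1.a=1 thr1.b=2
thr1.a=2 thr1.b=2

outcome vector order: (thr1.a,thr1.b)
|SC outcomes| = 5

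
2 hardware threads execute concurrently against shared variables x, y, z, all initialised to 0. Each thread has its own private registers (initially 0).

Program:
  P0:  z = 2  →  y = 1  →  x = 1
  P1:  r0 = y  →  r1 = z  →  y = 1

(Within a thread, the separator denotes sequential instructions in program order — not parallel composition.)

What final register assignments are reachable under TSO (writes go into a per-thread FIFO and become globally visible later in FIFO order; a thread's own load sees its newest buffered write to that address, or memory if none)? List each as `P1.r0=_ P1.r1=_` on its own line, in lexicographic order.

P1.r0=0 P1.r1=0
P1.r0=0 P1.r1=2
P1.r0=1 P1.r1=2

outcome vector order: (P1.r0,P1.r1)
|TSO outcomes| = 3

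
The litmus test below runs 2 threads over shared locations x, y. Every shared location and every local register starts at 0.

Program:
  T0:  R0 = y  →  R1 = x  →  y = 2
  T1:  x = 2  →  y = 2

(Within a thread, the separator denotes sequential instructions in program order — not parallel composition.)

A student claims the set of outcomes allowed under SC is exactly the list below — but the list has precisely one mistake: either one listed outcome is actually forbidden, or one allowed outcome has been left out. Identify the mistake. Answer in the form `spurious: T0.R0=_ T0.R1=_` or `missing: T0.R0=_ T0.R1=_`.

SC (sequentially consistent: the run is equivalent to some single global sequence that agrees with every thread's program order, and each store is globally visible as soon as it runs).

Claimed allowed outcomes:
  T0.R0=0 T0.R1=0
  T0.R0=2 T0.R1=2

outcome vector order: (T0.R0,T0.R1)
under SC → (0,0); (0,2); (2,2)
SC∖claimed = {(0,2)}

missing: T0.R0=0 T0.R1=2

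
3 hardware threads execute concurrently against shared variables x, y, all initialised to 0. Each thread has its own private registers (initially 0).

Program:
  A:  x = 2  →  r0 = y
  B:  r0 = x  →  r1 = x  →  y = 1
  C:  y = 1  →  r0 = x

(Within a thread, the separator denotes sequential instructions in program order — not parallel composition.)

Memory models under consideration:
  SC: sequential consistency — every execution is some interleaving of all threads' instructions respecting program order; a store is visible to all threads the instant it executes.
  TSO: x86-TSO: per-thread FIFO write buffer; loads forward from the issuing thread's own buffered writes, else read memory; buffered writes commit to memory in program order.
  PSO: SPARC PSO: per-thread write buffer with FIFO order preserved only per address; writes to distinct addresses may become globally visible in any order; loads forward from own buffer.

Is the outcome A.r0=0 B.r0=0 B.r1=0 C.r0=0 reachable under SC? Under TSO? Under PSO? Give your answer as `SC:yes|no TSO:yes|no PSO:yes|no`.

outcome vector order: (A.r0,B.r0,B.r1,C.r0)
SC: 9 outcomes — {<0 0 0 2> <0 0 2 2> <0 2 2 2> <1 0 0 0> <1 0 0 2> <1 0 2 0> <1 0 2 2> <1 2 2 0> <1 2 2 2>}
TSO: 12 outcomes — {<0 0 0 0> <0 0 0 2> <0 0 2 0> <0 0 2 2> <0 2 2 0> <0 2 2 2> <1 0 0 0> <1 0 0 2> <1 0 2 0> <1 0 2 2> <1 2 2 0> <1 2 2 2>}
PSO: 12 outcomes — {<0 0 0 0> <0 0 0 2> <0 0 2 0> <0 0 2 2> <0 2 2 0> <0 2 2 2> <1 0 0 0> <1 0 0 2> <1 0 2 0> <1 0 2 2> <1 2 2 0> <1 2 2 2>}
target <0 0 0 0> ∈ {TSO,PSO}

SC:no TSO:yes PSO:yes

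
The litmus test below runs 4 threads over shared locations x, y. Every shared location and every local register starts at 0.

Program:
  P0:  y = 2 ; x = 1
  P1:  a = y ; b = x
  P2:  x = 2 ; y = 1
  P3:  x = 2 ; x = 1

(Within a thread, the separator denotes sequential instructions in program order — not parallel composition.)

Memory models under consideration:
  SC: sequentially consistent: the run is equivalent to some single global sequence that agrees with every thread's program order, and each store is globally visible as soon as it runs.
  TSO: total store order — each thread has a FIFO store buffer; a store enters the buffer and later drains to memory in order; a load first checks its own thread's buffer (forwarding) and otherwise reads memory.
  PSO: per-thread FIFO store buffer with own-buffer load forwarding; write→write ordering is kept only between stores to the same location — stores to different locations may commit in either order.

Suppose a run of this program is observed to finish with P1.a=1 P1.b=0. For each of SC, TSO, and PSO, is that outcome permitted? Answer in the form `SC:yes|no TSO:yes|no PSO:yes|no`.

outcome vector order: (P1.a,P1.b)
[SC] allowed = {(0,0), (0,1), (0,2), (1,1), (1,2), (2,0), (2,1), (2,2)}
[TSO] allowed = {(0,0), (0,1), (0,2), (1,1), (1,2), (2,0), (2,1), (2,2)}
[PSO] allowed = {(0,0), (0,1), (0,2), (1,0), (1,1), (1,2), (2,0), (2,1), (2,2)}
target (1,0) ∈ {PSO}

SC:no TSO:no PSO:yes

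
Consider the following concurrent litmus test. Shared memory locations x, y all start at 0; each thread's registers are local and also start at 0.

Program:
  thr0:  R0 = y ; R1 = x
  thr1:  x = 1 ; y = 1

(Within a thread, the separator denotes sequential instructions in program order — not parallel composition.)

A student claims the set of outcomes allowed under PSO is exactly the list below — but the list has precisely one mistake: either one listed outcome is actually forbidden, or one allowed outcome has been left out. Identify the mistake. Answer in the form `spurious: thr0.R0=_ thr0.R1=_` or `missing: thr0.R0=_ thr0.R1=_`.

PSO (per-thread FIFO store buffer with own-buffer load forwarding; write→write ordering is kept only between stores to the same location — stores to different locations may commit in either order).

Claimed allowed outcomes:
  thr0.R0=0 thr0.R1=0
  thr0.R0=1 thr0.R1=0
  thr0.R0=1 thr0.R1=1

missing: thr0.R0=0 thr0.R1=1

outcome vector order: (thr0.R0,thr0.R1)
under PSO → (0,0); (0,1); (1,0); (1,1)
PSO∖claimed = {(0,1)}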